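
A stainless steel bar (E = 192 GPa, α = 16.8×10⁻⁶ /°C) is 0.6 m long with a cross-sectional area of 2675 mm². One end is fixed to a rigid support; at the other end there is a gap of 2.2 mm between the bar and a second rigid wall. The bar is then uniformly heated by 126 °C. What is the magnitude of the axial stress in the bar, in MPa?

If the wall were absent the bar would grow by αΔT L = 16.8×10⁻⁶ × 126 × 600 = 1.27 mm.
Since δ_free = 1.27 mm is less than the 2.2 mm gap, the bar never touches the wall. No axial force develops.

σ ≈ 0 MPa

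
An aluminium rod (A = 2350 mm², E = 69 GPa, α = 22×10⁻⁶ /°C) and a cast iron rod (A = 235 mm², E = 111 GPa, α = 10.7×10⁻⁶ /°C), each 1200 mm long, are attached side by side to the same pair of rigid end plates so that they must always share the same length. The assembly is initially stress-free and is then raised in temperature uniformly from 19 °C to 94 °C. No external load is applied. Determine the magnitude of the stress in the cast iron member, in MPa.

σ ≈ 81 MPa (tensile)

Both members must finish at the same length. With the larger α, the aluminium tends to over-expand; the plates restrain it, putting the aluminium in compression and the cast iron in tension. With no external load the two internal forces are equal and opposite, magnitude P.
Setting the final lengths equal and cancelling L: (α₁ − α₂)ΔT = P/(A₁E₁) + P/(A₂E₂).
|α₁ − α₂|·ΔT = 11.3×10⁻⁶ × 75 = 0.0008475.
1/(A₁E₁) + 1/(A₂E₂) = 1/(2350×69×10³) + 1/(235×111×10³) = 4.45×10⁻⁸ N⁻¹.
P = 0.0008475 / 4.45×10⁻⁸ = 19040 N = 19.04 kN.
σ_{cast iron} = P/A₂ = 19040/235 = 81.04 MPa, tensile.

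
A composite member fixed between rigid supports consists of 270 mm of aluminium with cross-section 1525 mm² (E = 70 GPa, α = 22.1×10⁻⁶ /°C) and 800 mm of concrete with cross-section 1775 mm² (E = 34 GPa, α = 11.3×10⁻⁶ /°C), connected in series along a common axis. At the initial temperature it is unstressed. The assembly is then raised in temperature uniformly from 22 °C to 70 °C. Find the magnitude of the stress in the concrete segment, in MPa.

If the supports were absent, the total length change would be Σ αᵢΔT Lᵢ = 22.1×10⁻⁶×48×270 + 11.3×10⁻⁶×48×800 = 0.7203 mm.
Since the ends are fixed, an axial force P builds up, equal in every segment, with P · Σ Lᵢ/(AᵢEᵢ) = δ_free.
The series flexibility is Σ Lᵢ/(AᵢEᵢ) = 270/(1525×70×10³) + 800/(1775×34×10³) = 1.579×10⁻⁵ mm/N.
Hence P = δ_free / Σ(L/AE) = 0.7203/1.579×10⁻⁵ = 45.63 kN (compressive).
σ_{concrete} = P / A = 45630 / 1775 = 25.71 MPa.

σ ≈ 25.7 MPa (compressive)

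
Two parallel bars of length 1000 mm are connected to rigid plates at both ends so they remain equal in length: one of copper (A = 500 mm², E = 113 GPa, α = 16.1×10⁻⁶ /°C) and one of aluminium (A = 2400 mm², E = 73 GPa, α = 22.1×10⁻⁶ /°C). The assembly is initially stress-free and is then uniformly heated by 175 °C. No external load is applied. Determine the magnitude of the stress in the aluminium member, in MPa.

Both members must finish at the same length. With the larger α, the aluminium tends to over-expand; the plates restrain it, putting the aluminium in compression and the copper in tension. With no external load the two internal forces are equal and opposite, magnitude P.
Setting the final lengths equal and cancelling L: (α₁ − α₂)ΔT = P/(A₁E₁) + P/(A₂E₂).
|α₁ − α₂|·ΔT = 6×10⁻⁶ × 175 = 0.00105.
1/(A₁E₁) + 1/(A₂E₂) = 1/(500×113×10³) + 1/(2400×73×10³) = 2.341×10⁻⁸ N⁻¹.
P = 0.00105 / 2.341×10⁻⁸ = 44860 N = 44.86 kN.
σ_{aluminium} = P/A₂ = 44860/2400 = 18.69 MPa, compressive.

σ ≈ 18.7 MPa (compressive)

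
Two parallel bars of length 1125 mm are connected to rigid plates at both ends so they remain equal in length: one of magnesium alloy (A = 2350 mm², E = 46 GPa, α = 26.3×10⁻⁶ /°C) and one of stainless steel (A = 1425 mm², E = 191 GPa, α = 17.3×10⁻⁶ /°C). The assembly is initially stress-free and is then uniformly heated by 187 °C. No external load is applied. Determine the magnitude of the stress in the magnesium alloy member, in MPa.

Equilibrium of a rigid end plate with no external load gives equal and opposite internal forces ±P in the two members. Since α_{magnesium alloy} > α_{stainless steel}, heating drives the magnesium alloy into compression and the stainless steel into tension.
Setting the final lengths equal and cancelling L: (α₁ − α₂)ΔT = P/(A₁E₁) + P/(A₂E₂).
|α₁ − α₂|·ΔT = 9×10⁻⁶ × 187 = 0.001683.
1/(A₁E₁) + 1/(A₂E₂) = 1/(2350×46×10³) + 1/(1425×191×10³) = 1.292×10⁻⁸ N⁻¹.
P = 0.001683 / 1.292×10⁻⁸ = 130200 N = 130.2 kN.
σ_{magnesium alloy} = P/A₁ = 130200/2350 = 55.41 MPa, compressive.

σ ≈ 55.4 MPa (compressive)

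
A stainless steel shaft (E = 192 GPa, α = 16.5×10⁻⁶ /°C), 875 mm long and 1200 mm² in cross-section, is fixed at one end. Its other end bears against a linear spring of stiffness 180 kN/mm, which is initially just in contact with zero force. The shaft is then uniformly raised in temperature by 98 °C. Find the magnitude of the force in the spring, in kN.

Free thermal expansion: δ_free = αΔT L = 16.5×10⁻⁶ × 98 × 875 = 1.415 mm.
Let P be the compressive force at the spring. The shaft shortens elastically by PL/(AE) and the spring compresses by P/k; together these equal δ_free.
P [ L/(AE) + 1/k ] = δ_free → P [ 875/(1200×192×10³) + 1/(180×10³) ] = 1.415.
P = 1.415 / 9.353×10⁻⁶ = 151300 N.

P ≈ 151 kN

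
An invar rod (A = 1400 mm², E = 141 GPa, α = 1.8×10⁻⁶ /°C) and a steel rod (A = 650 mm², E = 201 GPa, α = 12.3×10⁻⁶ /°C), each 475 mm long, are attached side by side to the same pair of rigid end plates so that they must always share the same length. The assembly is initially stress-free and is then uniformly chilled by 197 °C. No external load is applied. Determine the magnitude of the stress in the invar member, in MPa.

σ ≈ 116 MPa (compressive)

Equilibrium of a rigid end plate with no external load gives equal and opposite internal forces ±P in the two members. Since α_{steel} > α_{invar}, cooling drives the steel into tension and the invar into compression.
Equating the net (thermal + elastic) strains gives |α₁ − α₂|·ΔT = P·[1/(A₁E₁) + 1/(A₂E₂)].
|α₁ − α₂|·ΔT = 10.5×10⁻⁶ × 197 = 0.002069.
1/(A₁E₁) + 1/(A₂E₂) = 1/(1400×141×10³) + 1/(650×201×10³) = 1.272×10⁻⁸ N⁻¹.
P = 0.002069 / 1.272×10⁻⁸ = 162600 N = 162.6 kN.
σ_{invar} = P/A₁ = 162600/1400 = 116.2 MPa, compressive.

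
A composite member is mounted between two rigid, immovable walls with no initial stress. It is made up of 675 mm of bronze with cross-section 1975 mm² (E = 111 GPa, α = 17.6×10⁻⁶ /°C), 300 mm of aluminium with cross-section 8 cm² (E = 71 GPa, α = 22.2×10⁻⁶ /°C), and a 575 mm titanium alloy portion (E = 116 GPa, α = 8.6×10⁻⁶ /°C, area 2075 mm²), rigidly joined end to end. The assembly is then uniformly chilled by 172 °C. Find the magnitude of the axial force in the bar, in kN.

P ≈ 376 kN (tensile)

Free thermal contraction of the whole bar: Σ αᵢΔT Lᵢ = 17.6×10⁻⁶×172×675 + 22.2×10⁻⁶×172×300 + 8.6×10⁻⁶×172×575 = 4.039 mm.
The rigid supports impose zero overall length change; the single axial force P common to all segments must satisfy P Σ Lᵢ/(AᵢEᵢ) = δ_free.
Σ Lᵢ/(AᵢEᵢ) = 675/(1975×111×10³) + 300/(800×71×10³) + 575/(2075×116×10³) = 1.075×10⁻⁵ mm/N.
P = 4.039 / 1.075×10⁻⁵ = 375800 N = 375.8 kN, tensile.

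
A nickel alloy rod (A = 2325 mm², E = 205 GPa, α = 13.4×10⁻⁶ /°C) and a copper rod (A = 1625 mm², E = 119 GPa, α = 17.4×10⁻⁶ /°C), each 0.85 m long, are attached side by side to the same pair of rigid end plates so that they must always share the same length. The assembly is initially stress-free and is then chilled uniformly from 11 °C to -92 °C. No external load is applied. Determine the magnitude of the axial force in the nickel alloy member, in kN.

Equilibrium of a rigid end plate with no external load gives equal and opposite internal forces ±P in the two members. Since α_{copper} > α_{nickel alloy}, cooling drives the copper into tension and the nickel alloy into compression.
Setting the final lengths equal and cancelling L: (α₁ − α₂)ΔT = P/(A₁E₁) + P/(A₂E₂).
|α₁ − α₂|·ΔT = 4×10⁻⁶ × 103 = 0.000412.
1/(A₁E₁) + 1/(A₂E₂) = 1/(2325×205×10³) + 1/(1625×119×10³) = 7.269×10⁻⁹ N⁻¹.
P = 0.000412 / 7.269×10⁻⁹ = 56680 N = 56.68 kN.

P ≈ 56.7 kN (compressive in the nickel alloy)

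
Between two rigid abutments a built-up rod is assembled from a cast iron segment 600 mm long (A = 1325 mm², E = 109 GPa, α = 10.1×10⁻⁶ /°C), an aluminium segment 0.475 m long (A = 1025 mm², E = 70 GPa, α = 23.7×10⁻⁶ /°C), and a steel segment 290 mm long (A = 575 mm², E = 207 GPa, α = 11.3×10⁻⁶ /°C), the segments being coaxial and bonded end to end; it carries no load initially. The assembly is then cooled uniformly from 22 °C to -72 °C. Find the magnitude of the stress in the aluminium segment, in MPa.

σ ≈ 143 MPa (tensile)

Free thermal contraction of the whole bar: Σ αᵢΔT Lᵢ = 10.1×10⁻⁶×94×600 + 23.7×10⁻⁶×94×475 + 11.3×10⁻⁶×94×290 = 1.936 mm.
The walls prevent any net length change, so an axial force P (same in every segment) develops. Compatibility: P · Σ Lᵢ/(AᵢEᵢ) = δ_free.
The series flexibility is Σ Lᵢ/(AᵢEᵢ) = 600/(1325×109×10³) + 475/(1025×70×10³) + 290/(575×207×10³) = 1.321×10⁻⁵ mm/N.
Hence P = δ_free / Σ(L/AE) = 1.936/1.321×10⁻⁵ = 146.5 kN (tensile).
σ_{aluminium} = P / A = 146500 / 1025 = 143 MPa.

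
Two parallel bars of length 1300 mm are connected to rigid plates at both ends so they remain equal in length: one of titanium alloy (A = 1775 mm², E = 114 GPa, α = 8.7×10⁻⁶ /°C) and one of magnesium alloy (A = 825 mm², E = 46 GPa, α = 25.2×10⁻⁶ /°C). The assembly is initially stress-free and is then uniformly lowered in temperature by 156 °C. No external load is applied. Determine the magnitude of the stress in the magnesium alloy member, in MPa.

Equilibrium of a rigid end plate with no external load gives equal and opposite internal forces ±P in the two members. Since α_{magnesium alloy} > α_{titanium alloy}, cooling drives the magnesium alloy into tension and the titanium alloy into compression.
Equating the net (thermal + elastic) strains gives |α₁ − α₂|·ΔT = P·[1/(A₁E₁) + 1/(A₂E₂)].
|α₁ − α₂|·ΔT = 16.5×10⁻⁶ × 156 = 0.002574.
1/(A₁E₁) + 1/(A₂E₂) = 1/(1775×114×10³) + 1/(825×46×10³) = 3.129×10⁻⁸ N⁻¹.
P = 0.002574 / 3.129×10⁻⁸ = 82260 N = 82.26 kN.
σ_{magnesium alloy} = P/A₂ = 82260/825 = 99.7 MPa, tensile.

σ ≈ 99.7 MPa (tensile)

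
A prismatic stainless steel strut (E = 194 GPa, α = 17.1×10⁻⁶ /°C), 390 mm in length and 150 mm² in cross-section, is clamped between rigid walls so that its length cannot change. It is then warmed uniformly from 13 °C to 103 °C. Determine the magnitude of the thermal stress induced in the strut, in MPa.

The supports are rigid, so the total axial strain is zero. The restrained thermal strain is ε = αΔT = 17.1×10⁻⁶ × 90 = 1539×10⁻⁶.
The stress required to suppress this strain is σ = Eε = 194×10³ × 1539×10⁻⁶ = 298.6 MPa, compressive since the strut is trying to expand.

σ ≈ 299 MPa (compressive)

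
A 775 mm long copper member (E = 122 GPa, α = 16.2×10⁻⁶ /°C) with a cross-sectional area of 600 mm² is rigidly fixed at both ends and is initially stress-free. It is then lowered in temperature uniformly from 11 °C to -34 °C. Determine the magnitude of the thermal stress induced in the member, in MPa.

The supports are rigid, so the total axial strain is zero. The restrained thermal strain is ε = αΔT = 16.2×10⁻⁶ × 45 = 729×10⁻⁶.
The stress required to suppress this strain is σ = Eε = 122×10³ × 729×10⁻⁶ = 88.94 MPa, tensile since the member is trying to contract.

σ ≈ 88.9 MPa (tensile)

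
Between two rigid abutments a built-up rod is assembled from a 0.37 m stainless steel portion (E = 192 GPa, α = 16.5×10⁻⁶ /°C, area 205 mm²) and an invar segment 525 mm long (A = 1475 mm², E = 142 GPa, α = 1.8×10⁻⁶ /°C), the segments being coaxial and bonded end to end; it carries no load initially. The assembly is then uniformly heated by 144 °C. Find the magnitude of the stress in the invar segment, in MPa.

σ ≈ 57.8 MPa (compressive)

If the supports were absent, the total length change would be Σ αᵢΔT Lᵢ = 16.5×10⁻⁶×144×370 + 1.8×10⁻⁶×144×525 = 1.015 mm.
Since the ends are fixed, an axial force P builds up, equal in every segment, with P · Σ Lᵢ/(AᵢEᵢ) = δ_free.
Σ Lᵢ/(AᵢEᵢ) = 370/(205×192×10³) + 525/(1475×142×10³) = 1.191×10⁻⁵ mm/N.
P = 1.015 / 1.191×10⁻⁵ = 85260 N = 85.26 kN, compressive.
σ_{invar} = P / A = 85260 / 1475 = 57.8 MPa.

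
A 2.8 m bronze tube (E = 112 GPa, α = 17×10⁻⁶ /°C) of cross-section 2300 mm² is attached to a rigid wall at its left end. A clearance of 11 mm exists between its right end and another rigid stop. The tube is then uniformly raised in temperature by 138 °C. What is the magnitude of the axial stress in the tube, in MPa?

σ ≈ 0 MPa

Free thermal elongation = αΔT L = 17×10⁻⁶ × 138 × 2800 = 6.569 mm.
Since δ_free = 6.57 mm is less than the 11 mm gap, the tube never touches the wall. No axial force develops.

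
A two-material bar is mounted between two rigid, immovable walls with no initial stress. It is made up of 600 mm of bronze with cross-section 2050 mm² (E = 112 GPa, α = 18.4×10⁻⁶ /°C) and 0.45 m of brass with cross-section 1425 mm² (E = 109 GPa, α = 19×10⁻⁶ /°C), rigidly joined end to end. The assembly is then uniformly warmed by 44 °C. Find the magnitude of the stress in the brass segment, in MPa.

σ ≈ 110 MPa (compressive)

With the walls removed the bar would change length by δ_free = Σ αᵢΔT Lᵢ = 18.4×10⁻⁶×44×600 + 19×10⁻⁶×44×450 = 0.862 mm.
The rigid supports impose zero overall length change; the single axial force P common to all segments must satisfy P Σ Lᵢ/(AᵢEᵢ) = δ_free.
The series flexibility is Σ Lᵢ/(AᵢEᵢ) = 600/(2050×112×10³) + 450/(1425×109×10³) = 5.51×10⁻⁶ mm/N.
P = 0.862 / 5.51×10⁻⁶ = 156400 N = 156.4 kN, compressive.
σ_{brass} = P / A = 156400 / 1425 = 109.8 MPa.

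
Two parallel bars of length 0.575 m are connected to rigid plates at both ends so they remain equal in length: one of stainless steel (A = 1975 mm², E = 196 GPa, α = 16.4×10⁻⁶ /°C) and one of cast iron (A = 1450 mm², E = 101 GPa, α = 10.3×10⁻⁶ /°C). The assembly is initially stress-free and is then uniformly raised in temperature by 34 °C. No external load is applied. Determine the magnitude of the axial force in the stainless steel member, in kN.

P ≈ 22 kN (compressive in the stainless steel)

Equilibrium of a rigid end plate with no external load gives equal and opposite internal forces ±P in the two members. Since α_{stainless steel} > α_{cast iron}, heating drives the stainless steel into compression and the cast iron into tension.
Setting the final lengths equal and cancelling L: (α₁ − α₂)ΔT = P/(A₁E₁) + P/(A₂E₂).
|α₁ − α₂|·ΔT = 6.1×10⁻⁶ × 34 = 0.0002074.
1/(A₁E₁) + 1/(A₂E₂) = 1/(1975×196×10³) + 1/(1450×101×10³) = 9.412×10⁻⁹ N⁻¹.
So P = 0.0002074 / 9.412×10⁻⁹ = 22.04 kN.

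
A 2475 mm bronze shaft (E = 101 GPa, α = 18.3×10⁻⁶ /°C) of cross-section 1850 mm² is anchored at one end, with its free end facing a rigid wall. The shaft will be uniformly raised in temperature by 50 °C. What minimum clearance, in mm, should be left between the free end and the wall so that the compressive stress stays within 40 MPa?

g ≈ 1.28 mm

With no wall the shaft would lengthen by αΔT L = 18.3×10⁻⁶ × 50 × 2475 = 2.265 mm.
A stress of 40 MPa corresponds to the wall pushing the shaft back by σL/E = 40×2475/(101×10³) = 0.9802 mm.
So the gap has to take up the difference, g_min = δ_free − σL/E = 2.265 − 0.9802 = 1.284 mm.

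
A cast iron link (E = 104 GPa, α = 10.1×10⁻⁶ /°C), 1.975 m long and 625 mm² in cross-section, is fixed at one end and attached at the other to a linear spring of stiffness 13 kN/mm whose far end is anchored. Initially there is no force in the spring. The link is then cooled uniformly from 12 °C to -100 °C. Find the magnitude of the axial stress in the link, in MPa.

Free thermal contraction: δ_free = αΔT L = 10.1×10⁻⁶ × 112 × 1975 = 2.234 mm.
Let P be the tensile force in the spring. The link extends elastically by PL/(AE) and the spring stretches by P/k; together these equal δ_free.
So P = δ_free / [L/(AE) + 1/k] = 2.234 / [ 1975/(625×104×10³) + 1/(13×10³) ].
P = 2.234 / 0.0001073 = 20820 N.
σ = P/A = 20820/625 = 33.31 MPa.

σ ≈ 33.3 MPa (tensile)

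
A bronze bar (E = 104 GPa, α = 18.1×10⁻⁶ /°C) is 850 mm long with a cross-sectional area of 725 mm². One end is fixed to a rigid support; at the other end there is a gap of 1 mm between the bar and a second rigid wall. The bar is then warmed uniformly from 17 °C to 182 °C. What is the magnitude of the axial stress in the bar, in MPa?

σ ≈ 188 MPa (compressive)

If the wall were absent the bar would grow by αΔT L = 18.1×10⁻⁶ × 165 × 850 = 2.539 mm.
This exceeds the 1 mm gap, so the wall pushes back. The portion of expansion that must be recovered elastically is δ_free − gap = 2.539 − 1 = 1.539 mm.
Compatibility: PL/(AE) = 1.539 mm, so σ = P/A = E × (1.539/850) = 188.2 MPa.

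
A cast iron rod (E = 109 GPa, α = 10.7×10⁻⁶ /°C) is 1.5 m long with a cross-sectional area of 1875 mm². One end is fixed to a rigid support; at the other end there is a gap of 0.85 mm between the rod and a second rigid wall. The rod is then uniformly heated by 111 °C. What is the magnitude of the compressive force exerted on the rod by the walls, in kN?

P ≈ 127 kN

Unrestrained expansion: δ_free = αΔT L = 10.7×10⁻⁶ × 111 × 1500 = 1.782 mm.
The gap closes (δ_free > 0.85 mm) and the wall then resists a further 1.782 − 0.85 = 0.9315 mm of expansion.
Compatibility: PL/(AE) = 0.9315 mm, so σ = P/A = E × (0.9315/1500) = 67.69 MPa.
P = σA = 67.69 × 1875 = 126.9 kN.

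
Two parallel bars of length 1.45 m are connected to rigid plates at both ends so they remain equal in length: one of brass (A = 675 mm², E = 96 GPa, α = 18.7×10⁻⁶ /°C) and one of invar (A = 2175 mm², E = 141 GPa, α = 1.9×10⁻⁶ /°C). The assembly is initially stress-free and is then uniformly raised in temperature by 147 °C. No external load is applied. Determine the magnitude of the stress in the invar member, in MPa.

σ ≈ 60.7 MPa (tensile)

The brass has the larger α, so on heating it would change length more than the invar if both were free. The rigid plates force a common final length, so the brass is put into compression and the invar into tension, with equal and opposite forces P (no external load).
Equating the net (thermal + elastic) strains gives |α₁ − α₂|·ΔT = P·[1/(A₁E₁) + 1/(A₂E₂)].
|α₁ − α₂|·ΔT = 16.8×10⁻⁶ × 147 = 0.00247.
1/(A₁E₁) + 1/(A₂E₂) = 1/(675×96×10³) + 1/(2175×141×10³) = 1.869×10⁻⁸ N⁻¹.
P = 0.00247 / 1.869×10⁻⁸ = 132100 N = 132.1 kN.
σ_{invar} = P/A₂ = 132100/2175 = 60.74 MPa, tensile.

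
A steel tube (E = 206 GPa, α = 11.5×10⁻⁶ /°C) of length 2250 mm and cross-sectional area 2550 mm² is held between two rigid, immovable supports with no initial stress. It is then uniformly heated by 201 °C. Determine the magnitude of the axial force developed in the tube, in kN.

P ≈ 1210 kN (compressive)

Full restraint means ε = 0, so the stress is σ = EαΔT = 206×10³ × 11.5×10⁻⁶ × 201 = 476.2 MPa.
P = AEαΔT = 2550 × 206×10³ × 11.5×10⁻⁶ × 201 = 1214 kN (compressive).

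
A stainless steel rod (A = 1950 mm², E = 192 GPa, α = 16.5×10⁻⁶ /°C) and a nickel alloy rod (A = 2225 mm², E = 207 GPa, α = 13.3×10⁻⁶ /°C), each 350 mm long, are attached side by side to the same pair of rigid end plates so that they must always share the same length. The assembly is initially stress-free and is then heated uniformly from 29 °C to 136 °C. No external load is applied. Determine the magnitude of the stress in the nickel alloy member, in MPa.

σ ≈ 31.8 MPa (tensile)

Equilibrium of a rigid end plate with no external load gives equal and opposite internal forces ±P in the two members. Since α_{stainless steel} > α_{nickel alloy}, heating drives the stainless steel into compression and the nickel alloy into tension.
Equating the net (thermal + elastic) strains gives |α₁ − α₂|·ΔT = P·[1/(A₁E₁) + 1/(A₂E₂)].
|α₁ − α₂|·ΔT = 3.2×10⁻⁶ × 107 = 0.0003424.
1/(A₁E₁) + 1/(A₂E₂) = 1/(1950×192×10³) + 1/(2225×207×10³) = 4.842×10⁻⁹ N⁻¹.
So P = 0.0003424 / 4.842×10⁻⁹ = 70.71 kN.
σ_{nickel alloy} = P/A₂ = 70710/2225 = 31.78 MPa, tensile.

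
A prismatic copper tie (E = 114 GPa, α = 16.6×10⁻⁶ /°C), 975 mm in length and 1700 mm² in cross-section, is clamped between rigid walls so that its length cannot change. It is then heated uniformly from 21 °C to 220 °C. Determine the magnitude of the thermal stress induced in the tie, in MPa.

Because both ends are immovable the net strain is zero, and the suppressed thermal strain is αΔT = 16.6×10⁻⁶ × 199 = 3303.4×10⁻⁶.
The stress required to suppress this strain is σ = Eε = 114×10³ × 3303.4×10⁻⁶ = 376.6 MPa, compressive since the tie is trying to expand.

σ ≈ 377 MPa (compressive)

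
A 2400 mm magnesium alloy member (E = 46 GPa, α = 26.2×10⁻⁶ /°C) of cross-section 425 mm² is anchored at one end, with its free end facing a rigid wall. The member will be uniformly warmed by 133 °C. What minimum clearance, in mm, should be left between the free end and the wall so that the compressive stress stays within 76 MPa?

g ≈ 4.4 mm

With no wall the member would lengthen by αΔT L = 26.2×10⁻⁶ × 133 × 2400 = 8.363 mm.
At the allowable stress the elastic shortening the wall may impose is σL/E = 76 × 2400 / (46×10³) = 3.965 mm.
So the gap has to take up the difference, g_min = δ_free − σL/E = 8.363 − 3.965 = 4.398 mm.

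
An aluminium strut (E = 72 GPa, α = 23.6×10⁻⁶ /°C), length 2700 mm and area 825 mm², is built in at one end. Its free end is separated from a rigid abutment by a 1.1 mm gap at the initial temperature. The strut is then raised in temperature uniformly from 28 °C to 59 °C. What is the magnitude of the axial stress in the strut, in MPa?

Unrestrained expansion: δ_free = αΔT L = 23.6×10⁻⁶ × 31 × 2700 = 1.975 mm.
This exceeds the 1.1 mm gap, so the wall pushes back. The portion of expansion that must be recovered elastically is δ_free − gap = 1.975 − 1.1 = 0.8753 mm.
That suppressed elongation corresponds to σ = E·Δ/L = 72×10³ × 0.8753/2700 = 23.34 MPa.

σ ≈ 23.3 MPa (compressive)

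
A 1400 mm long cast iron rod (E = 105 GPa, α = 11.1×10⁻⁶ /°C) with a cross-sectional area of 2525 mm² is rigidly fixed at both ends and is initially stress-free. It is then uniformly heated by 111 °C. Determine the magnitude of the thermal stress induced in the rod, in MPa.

σ ≈ 129 MPa (compressive)

Because both ends are immovable the net strain is zero, and the suppressed thermal strain is αΔT = 11.1×10⁻⁶ × 111 = 1232.1×10⁻⁶.
σ = EαΔT = 105×10³ × 11.1×10⁻⁶ × 111 = 129.4 MPa (compressive; the rod is trying to expand).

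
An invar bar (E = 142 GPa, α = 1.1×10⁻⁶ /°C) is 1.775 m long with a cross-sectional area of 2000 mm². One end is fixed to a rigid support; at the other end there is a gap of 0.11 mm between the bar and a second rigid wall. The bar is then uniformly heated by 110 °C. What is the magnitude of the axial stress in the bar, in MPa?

σ ≈ 8.38 MPa (compressive)

If the wall were absent the bar would grow by αΔT L = 1.1×10⁻⁶ × 110 × 1775 = 0.2148 mm.
The gap closes (δ_free > 0.11 mm) and the wall then resists a further 0.2148 − 0.11 = 0.1048 mm of expansion.
Compatibility: PL/(AE) = 0.1048 mm, so σ = P/A = E × (0.1048/1775) = 8.382 MPa.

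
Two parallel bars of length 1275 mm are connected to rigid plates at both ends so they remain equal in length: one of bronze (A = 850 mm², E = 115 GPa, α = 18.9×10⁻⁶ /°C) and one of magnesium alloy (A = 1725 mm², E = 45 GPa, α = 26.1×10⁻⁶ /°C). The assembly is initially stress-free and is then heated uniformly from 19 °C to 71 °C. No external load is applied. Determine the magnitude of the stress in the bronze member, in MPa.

Both members must finish at the same length. With the larger α, the magnesium alloy tends to over-expand; the plates restrain it, putting the magnesium alloy in compression and the bronze in tension. With no external load the two internal forces are equal and opposite, magnitude P.
Compatibility of the two members (thermal + elastic change equal): (α₁ − α₂)ΔT = P·[1/(A₁E₁) + 1/(A₂E₂)].
|α₁ − α₂|·ΔT = 7.2×10⁻⁶ × 52 = 0.0003744.
1/(A₁E₁) + 1/(A₂E₂) = 1/(850×115×10³) + 1/(1725×45×10³) = 2.311×10⁻⁸ N⁻¹.
P = 0.0003744 / 2.311×10⁻⁸ = 16200 N = 16.2 kN.
σ_{bronze} = P/A₁ = 16200/850 = 19.06 MPa, tensile.

σ ≈ 19.1 MPa (tensile)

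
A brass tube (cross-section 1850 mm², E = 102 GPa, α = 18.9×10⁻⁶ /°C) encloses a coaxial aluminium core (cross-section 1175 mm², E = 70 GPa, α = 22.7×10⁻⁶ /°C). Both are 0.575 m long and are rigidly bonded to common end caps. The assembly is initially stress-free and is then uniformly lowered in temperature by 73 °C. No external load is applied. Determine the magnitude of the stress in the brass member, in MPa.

σ ≈ 8.59 MPa (compressive)

Equilibrium of a rigid end plate with no external load gives equal and opposite internal forces ±P in the two members. Since α_{aluminium} > α_{brass}, cooling drives the aluminium into tension and the brass into compression.
Equating the net (thermal + elastic) strains gives |α₁ − α₂|·ΔT = P·[1/(A₁E₁) + 1/(A₂E₂)].
|α₁ − α₂|·ΔT = 3.8×10⁻⁶ × 73 = 0.0002774.
1/(A₁E₁) + 1/(A₂E₂) = 1/(1850×102×10³) + 1/(1175×70×10³) = 1.746×10⁻⁸ N⁻¹.
P = 0.0002774 / 1.746×10⁻⁸ = 15890 N = 15.89 kN.
σ_{brass} = P/A₁ = 15890/1850 = 8.589 MPa, compressive.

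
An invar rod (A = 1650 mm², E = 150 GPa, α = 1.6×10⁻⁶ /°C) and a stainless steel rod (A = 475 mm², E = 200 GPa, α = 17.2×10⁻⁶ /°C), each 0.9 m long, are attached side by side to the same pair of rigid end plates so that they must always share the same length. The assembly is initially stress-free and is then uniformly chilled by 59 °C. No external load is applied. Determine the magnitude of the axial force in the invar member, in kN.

P ≈ 63.2 kN (compressive in the invar)

Both members must finish at the same length. With the larger α, the stainless steel tends to over-contract; the plates restrain it, putting the stainless steel in tension and the invar in compression. With no external load the two internal forces are equal and opposite, magnitude P.
Equating the net (thermal + elastic) strains gives |α₁ − α₂|·ΔT = P·[1/(A₁E₁) + 1/(A₂E₂)].
|α₁ − α₂|·ΔT = 15.6×10⁻⁶ × 59 = 0.0009204.
1/(A₁E₁) + 1/(A₂E₂) = 1/(1650×150×10³) + 1/(475×200×10³) = 1.457×10⁻⁸ N⁻¹.
P = 0.0009204 / 1.457×10⁻⁸ = 63190 N = 63.19 kN.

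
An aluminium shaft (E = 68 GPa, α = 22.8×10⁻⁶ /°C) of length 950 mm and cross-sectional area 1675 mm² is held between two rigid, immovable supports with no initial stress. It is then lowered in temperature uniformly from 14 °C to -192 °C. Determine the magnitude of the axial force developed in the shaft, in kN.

With zero net strain, σ = E·αΔT = 68 GPa × 22.8×10⁻⁶ × 206 = 319.4 MPa.
Axial force P = σA = 319.4 × 1675 = 535000 N = 535 kN, tensile.

P ≈ 535 kN (tensile)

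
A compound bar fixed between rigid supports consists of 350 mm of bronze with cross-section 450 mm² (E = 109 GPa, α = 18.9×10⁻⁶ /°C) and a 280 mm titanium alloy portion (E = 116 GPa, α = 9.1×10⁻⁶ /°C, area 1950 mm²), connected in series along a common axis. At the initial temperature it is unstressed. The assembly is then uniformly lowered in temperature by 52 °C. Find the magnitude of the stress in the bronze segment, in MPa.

σ ≈ 126 MPa (tensile)

With the walls removed the bar would change length by δ_free = Σ αᵢΔT Lᵢ = 18.9×10⁻⁶×52×350 + 9.1×10⁻⁶×52×280 = 0.4765 mm.
Since the ends are fixed, an axial force P builds up, equal in every segment, with P · Σ Lᵢ/(AᵢEᵢ) = δ_free.
Σ Lᵢ/(AᵢEᵢ) = 350/(450×109×10³) + 280/(1950×116×10³) = 8.373×10⁻⁶ mm/N.
So P = 0.4765 / 8.373×10⁻⁶ = 56.9 kN, tensile.
σ_{bronze} = P / A = 56900 / 450 = 126.5 MPa.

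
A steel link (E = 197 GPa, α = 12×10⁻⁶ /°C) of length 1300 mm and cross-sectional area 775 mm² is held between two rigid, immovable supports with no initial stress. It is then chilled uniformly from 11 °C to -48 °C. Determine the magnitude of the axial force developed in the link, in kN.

P ≈ 108 kN (tensile)

With zero net strain, σ = E·αΔT = 197 GPa × 12×10⁻⁶ × 59 = 139.5 MPa.
Axial force P = σA = 139.5 × 775 = 108100 N = 108.1 kN, tensile.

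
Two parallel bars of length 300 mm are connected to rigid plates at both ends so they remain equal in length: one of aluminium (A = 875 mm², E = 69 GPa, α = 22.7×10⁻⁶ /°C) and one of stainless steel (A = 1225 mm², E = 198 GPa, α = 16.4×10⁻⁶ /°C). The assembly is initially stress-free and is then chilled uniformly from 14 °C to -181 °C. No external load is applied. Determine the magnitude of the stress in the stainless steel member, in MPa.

σ ≈ 48.5 MPa (compressive)

The aluminium has the larger α, so on cooling it would change length more than the stainless steel if both were free. The rigid plates force a common final length, so the aluminium is put into tension and the stainless steel into compression, with equal and opposite forces P (no external load).
Compatibility of the two members (thermal + elastic change equal): (α₁ − α₂)ΔT = P·[1/(A₁E₁) + 1/(A₂E₂)].
|α₁ − α₂|·ΔT = 6.3×10⁻⁶ × 195 = 0.001229.
1/(A₁E₁) + 1/(A₂E₂) = 1/(875×69×10³) + 1/(1225×198×10³) = 2.069×10⁻⁸ N⁻¹.
P = 0.001229 / 2.069×10⁻⁸ = 59390 N = 59.39 kN.
σ_{stainless steel} = P/A₂ = 59390/1225 = 48.48 MPa, compressive.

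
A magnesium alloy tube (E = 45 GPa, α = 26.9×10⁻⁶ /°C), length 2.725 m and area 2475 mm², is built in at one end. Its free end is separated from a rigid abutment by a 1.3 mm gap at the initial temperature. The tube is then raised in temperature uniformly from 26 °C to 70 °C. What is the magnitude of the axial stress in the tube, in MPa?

If the wall were absent the tube would grow by αΔT L = 26.9×10⁻⁶ × 44 × 2725 = 3.225 mm.
After closing the 1.3 mm clearance, 3.225 − 1.3 = 1.925 mm of expansion remains to be suppressed by the wall.
That suppressed elongation corresponds to σ = E·Δ/L = 45×10³ × 1.925/2725 = 31.79 MPa.

σ ≈ 31.8 MPa (compressive)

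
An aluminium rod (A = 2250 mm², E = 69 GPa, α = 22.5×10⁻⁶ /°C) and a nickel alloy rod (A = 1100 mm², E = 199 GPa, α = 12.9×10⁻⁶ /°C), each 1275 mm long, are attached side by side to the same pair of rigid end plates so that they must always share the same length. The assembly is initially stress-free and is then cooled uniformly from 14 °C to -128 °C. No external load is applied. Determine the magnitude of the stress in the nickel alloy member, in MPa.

The aluminium has the larger α, so on cooling it would change length more than the nickel alloy if both were free. The rigid plates force a common final length, so the aluminium is put into tension and the nickel alloy into compression, with equal and opposite forces P (no external load).
Compatibility of the two members (thermal + elastic change equal): (α₁ − α₂)ΔT = P·[1/(A₁E₁) + 1/(A₂E₂)].
|α₁ − α₂|·ΔT = 9.6×10⁻⁶ × 142 = 0.001363.
1/(A₁E₁) + 1/(A₂E₂) = 1/(2250×69×10³) + 1/(1100×199×10³) = 1.101×10⁻⁸ N⁻¹.
P = 0.001363 / 1.101×10⁻⁸ = 123800 N = 123.8 kN.
σ_{nickel alloy} = P/A₂ = 123800/1100 = 112.6 MPa, compressive.

σ ≈ 113 MPa (compressive)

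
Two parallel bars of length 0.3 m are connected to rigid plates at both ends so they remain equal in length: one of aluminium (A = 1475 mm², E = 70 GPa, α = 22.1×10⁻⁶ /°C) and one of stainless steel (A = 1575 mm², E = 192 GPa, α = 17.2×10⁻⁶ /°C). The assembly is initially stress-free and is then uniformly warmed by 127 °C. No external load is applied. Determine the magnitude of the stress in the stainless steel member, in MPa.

σ ≈ 30.4 MPa (tensile)

The aluminium has the larger α, so on heating it would change length more than the stainless steel if both were free. The rigid plates force a common final length, so the aluminium is put into compression and the stainless steel into tension, with equal and opposite forces P (no external load).
Setting the final lengths equal and cancelling L: (α₁ − α₂)ΔT = P/(A₁E₁) + P/(A₂E₂).
|α₁ − α₂|·ΔT = 4.9×10⁻⁶ × 127 = 0.0006223.
1/(A₁E₁) + 1/(A₂E₂) = 1/(1475×70×10³) + 1/(1575×192×10³) = 1.299×10⁻⁸ N⁻¹.
P = 0.0006223 / 1.299×10⁻⁸ = 47900 N = 47.9 kN.
σ_{stainless steel} = P/A₂ = 47900/1575 = 30.41 MPa, tensile.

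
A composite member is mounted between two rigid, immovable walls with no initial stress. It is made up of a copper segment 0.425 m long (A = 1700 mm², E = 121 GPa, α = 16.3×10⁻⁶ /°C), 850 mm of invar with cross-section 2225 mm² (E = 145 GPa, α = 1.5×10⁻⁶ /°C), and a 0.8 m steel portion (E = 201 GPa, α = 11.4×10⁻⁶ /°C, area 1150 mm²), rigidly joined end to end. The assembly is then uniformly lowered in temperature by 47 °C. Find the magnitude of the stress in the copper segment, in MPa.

σ ≈ 58.7 MPa (tensile)

With the walls removed the bar would change length by δ_free = Σ αᵢΔT Lᵢ = 16.3×10⁻⁶×47×425 + 1.5×10⁻⁶×47×850 + 11.4×10⁻⁶×47×800 = 0.8142 mm.
The walls prevent any net length change, so an axial force P (same in every segment) develops. Compatibility: P · Σ Lᵢ/(AᵢEᵢ) = δ_free.
The series flexibility is Σ Lᵢ/(AᵢEᵢ) = 425/(1700×121×10³) + 850/(2225×145×10³) + 800/(1150×201×10³) = 8.162×10⁻⁶ mm/N.
So P = 0.8142 / 8.162×10⁻⁶ = 99.75 kN, tensile.
σ_{copper} = P / A = 99750 / 1700 = 58.68 MPa.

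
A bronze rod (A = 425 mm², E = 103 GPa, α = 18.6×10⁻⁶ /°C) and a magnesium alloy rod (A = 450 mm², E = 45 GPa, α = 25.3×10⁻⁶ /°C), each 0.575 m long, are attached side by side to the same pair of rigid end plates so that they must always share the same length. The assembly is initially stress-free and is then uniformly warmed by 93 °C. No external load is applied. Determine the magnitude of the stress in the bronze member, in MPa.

σ ≈ 20.3 MPa (tensile)

Equilibrium of a rigid end plate with no external load gives equal and opposite internal forces ±P in the two members. Since α_{magnesium alloy} > α_{bronze}, heating drives the magnesium alloy into compression and the bronze into tension.
Equating the net (thermal + elastic) strains gives |α₁ − α₂|·ΔT = P·[1/(A₁E₁) + 1/(A₂E₂)].
|α₁ − α₂|·ΔT = 6.7×10⁻⁶ × 93 = 0.0006231.
1/(A₁E₁) + 1/(A₂E₂) = 1/(425×103×10³) + 1/(450×45×10³) = 7.223×10⁻⁸ N⁻¹.
So P = 0.0006231 / 7.223×10⁻⁸ = 8.627 kN.
σ_{bronze} = P/A₁ = 8627/425 = 20.3 MPa, tensile.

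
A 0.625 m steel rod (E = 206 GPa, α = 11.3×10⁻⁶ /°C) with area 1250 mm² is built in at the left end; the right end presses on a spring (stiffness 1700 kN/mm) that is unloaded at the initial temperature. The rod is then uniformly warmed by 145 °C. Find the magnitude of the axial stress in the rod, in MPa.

The unrestrained thermal change is αΔT L = 11.3×10⁻⁶ × 145 × 625 = 1.024 mm.
Let P be the compressive force at the spring. The rod shortens elastically by PL/(AE) and the spring compresses by P/k; together these equal δ_free.
P [ L/(AE) + 1/k ] = δ_free → P [ 625/(1250×206×10³) + 1/(1700×10³) ] = 1.024.
P = 1.024 / 3.015×10⁻⁶ = 339600 N.
σ = P/A = 339600/1250 = 271.7 MPa.

σ ≈ 272 MPa (compressive)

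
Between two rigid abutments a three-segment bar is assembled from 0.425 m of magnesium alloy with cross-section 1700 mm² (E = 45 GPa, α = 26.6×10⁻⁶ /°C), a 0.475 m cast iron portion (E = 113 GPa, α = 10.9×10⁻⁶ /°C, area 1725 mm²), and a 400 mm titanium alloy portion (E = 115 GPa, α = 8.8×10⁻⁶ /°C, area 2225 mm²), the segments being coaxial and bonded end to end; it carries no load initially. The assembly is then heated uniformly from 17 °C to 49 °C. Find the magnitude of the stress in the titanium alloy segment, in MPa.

σ ≈ 30.1 MPa (compressive)

Free thermal expansion of the whole bar: Σ αᵢΔT Lᵢ = 26.6×10⁻⁶×32×425 + 10.9×10⁻⁶×32×475 + 8.8×10⁻⁶×32×400 = 0.6401 mm.
Since the ends are fixed, an axial force P builds up, equal in every segment, with P · Σ Lᵢ/(AᵢEᵢ) = δ_free.
Σ Lᵢ/(AᵢEᵢ) = 425/(1700×45×10³) + 475/(1725×113×10³) + 400/(2225×115×10³) = 9.556×10⁻⁶ mm/N.
P = 0.6401 / 9.556×10⁻⁶ = 66980 N = 66.98 kN, compressive.
σ_{titanium alloy} = P / A = 66980 / 2225 = 30.11 MPa.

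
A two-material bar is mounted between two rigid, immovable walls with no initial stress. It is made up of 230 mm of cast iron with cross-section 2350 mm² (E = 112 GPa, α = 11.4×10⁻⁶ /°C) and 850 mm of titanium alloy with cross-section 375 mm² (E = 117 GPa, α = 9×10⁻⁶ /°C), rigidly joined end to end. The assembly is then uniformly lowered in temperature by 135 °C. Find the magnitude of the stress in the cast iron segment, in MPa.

σ ≈ 29.1 MPa (tensile)

With the walls removed the bar would change length by δ_free = Σ αᵢΔT Lᵢ = 11.4×10⁻⁶×135×230 + 9×10⁻⁶×135×850 = 1.387 mm.
The rigid supports impose zero overall length change; the single axial force P common to all segments must satisfy P Σ Lᵢ/(AᵢEᵢ) = δ_free.
Σ Lᵢ/(AᵢEᵢ) = 230/(2350×112×10³) + 850/(375×117×10³) = 2.025×10⁻⁵ mm/N.
Hence P = δ_free / Σ(L/AE) = 1.387/2.025×10⁻⁵ = 68.49 kN (tensile).
σ_{cast iron} = P / A = 68490 / 2350 = 29.14 MPa.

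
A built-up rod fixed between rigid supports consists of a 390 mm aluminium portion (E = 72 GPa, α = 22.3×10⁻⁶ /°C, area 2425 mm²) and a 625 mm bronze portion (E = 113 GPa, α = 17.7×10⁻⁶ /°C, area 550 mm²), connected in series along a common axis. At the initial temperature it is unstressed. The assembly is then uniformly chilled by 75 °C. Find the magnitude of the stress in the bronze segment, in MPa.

If the supports were absent, the total length change would be Σ αᵢΔT Lᵢ = 22.3×10⁻⁶×75×390 + 17.7×10⁻⁶×75×625 = 1.482 mm.
Since the ends are fixed, an axial force P builds up, equal in every segment, with P · Σ Lᵢ/(AᵢEᵢ) = δ_free.
The series flexibility is Σ Lᵢ/(AᵢEᵢ) = 390/(2425×72×10³) + 625/(550×113×10³) = 1.229×10⁻⁵ mm/N.
P = 1.482 / 1.229×10⁻⁵ = 120600 N = 120.6 kN, tensile.
σ_{bronze} = P / A = 120600 / 550 = 219.2 MPa.

σ ≈ 219 MPa (tensile)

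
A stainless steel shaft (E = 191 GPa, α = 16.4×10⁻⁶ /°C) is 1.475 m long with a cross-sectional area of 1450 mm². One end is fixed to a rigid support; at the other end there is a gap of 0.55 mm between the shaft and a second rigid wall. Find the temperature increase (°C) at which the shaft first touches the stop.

ΔT ≈ 22.7 °C

The gap closes when αΔT L = 0.55 mm, since the shaft is still unstressed at that instant.
So ΔT = g/(αL) = 0.55/(16.4×10⁻⁶ × 1475) = 22.74 °C.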